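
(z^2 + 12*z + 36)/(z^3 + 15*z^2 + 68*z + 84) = (z + 6)/(z^2 + 9*z + 14)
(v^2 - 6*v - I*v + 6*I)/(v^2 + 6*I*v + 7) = (v - 6)/(v + 7*I)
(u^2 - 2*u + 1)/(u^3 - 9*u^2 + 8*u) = (u - 1)/(u*(u - 8))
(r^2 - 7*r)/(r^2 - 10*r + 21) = r/(r - 3)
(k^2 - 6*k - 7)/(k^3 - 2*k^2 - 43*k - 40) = (k - 7)/(k^2 - 3*k - 40)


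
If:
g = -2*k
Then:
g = -2*k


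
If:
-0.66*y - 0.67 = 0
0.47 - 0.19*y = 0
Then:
No Solution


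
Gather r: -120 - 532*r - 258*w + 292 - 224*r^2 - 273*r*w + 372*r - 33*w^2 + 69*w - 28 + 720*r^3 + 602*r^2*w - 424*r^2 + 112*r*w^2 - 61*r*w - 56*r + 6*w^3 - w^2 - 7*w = 720*r^3 + r^2*(602*w - 648) + r*(112*w^2 - 334*w - 216) + 6*w^3 - 34*w^2 - 196*w + 144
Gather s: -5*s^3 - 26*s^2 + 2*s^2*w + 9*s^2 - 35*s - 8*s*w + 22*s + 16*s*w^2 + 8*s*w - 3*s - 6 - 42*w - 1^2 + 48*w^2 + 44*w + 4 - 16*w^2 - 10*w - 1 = -5*s^3 + s^2*(2*w - 17) + s*(16*w^2 - 16) + 32*w^2 - 8*w - 4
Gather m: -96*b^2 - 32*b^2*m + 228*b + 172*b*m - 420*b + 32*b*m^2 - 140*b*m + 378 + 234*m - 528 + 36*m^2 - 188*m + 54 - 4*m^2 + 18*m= -96*b^2 - 192*b + m^2*(32*b + 32) + m*(-32*b^2 + 32*b + 64) - 96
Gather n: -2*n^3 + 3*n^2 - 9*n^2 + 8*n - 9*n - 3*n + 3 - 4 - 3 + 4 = -2*n^3 - 6*n^2 - 4*n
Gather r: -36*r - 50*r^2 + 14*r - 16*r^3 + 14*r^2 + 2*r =-16*r^3 - 36*r^2 - 20*r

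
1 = 1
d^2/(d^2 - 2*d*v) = d/(d - 2*v)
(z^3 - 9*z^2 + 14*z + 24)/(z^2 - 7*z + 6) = (z^2 - 3*z - 4)/(z - 1)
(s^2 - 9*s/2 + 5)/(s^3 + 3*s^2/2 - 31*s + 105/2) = (s - 2)/(s^2 + 4*s - 21)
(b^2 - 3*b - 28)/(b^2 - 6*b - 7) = (b + 4)/(b + 1)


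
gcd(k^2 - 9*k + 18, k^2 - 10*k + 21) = k - 3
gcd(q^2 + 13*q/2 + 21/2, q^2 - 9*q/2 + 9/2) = 1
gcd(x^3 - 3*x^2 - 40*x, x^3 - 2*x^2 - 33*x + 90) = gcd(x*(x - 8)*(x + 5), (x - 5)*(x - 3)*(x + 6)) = 1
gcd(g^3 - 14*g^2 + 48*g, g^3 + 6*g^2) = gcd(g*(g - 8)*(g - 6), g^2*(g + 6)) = g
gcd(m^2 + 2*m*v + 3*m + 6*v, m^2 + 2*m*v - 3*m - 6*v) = m + 2*v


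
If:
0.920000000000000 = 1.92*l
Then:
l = 0.48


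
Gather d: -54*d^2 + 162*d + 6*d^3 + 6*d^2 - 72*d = 6*d^3 - 48*d^2 + 90*d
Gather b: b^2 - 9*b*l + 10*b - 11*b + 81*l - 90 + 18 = b^2 + b*(-9*l - 1) + 81*l - 72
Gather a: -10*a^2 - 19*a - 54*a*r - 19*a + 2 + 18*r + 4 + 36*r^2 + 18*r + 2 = -10*a^2 + a*(-54*r - 38) + 36*r^2 + 36*r + 8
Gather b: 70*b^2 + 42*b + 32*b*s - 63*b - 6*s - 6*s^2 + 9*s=70*b^2 + b*(32*s - 21) - 6*s^2 + 3*s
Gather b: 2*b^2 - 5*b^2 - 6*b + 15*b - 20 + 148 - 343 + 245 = -3*b^2 + 9*b + 30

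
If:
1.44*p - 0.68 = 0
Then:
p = 0.47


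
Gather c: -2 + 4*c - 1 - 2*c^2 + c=-2*c^2 + 5*c - 3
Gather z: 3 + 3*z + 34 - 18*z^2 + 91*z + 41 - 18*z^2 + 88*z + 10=-36*z^2 + 182*z + 88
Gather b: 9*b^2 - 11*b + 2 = 9*b^2 - 11*b + 2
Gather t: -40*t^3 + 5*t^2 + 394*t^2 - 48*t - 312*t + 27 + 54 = -40*t^3 + 399*t^2 - 360*t + 81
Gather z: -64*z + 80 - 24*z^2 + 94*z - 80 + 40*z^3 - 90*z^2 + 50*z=40*z^3 - 114*z^2 + 80*z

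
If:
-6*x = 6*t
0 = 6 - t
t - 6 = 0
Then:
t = 6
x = -6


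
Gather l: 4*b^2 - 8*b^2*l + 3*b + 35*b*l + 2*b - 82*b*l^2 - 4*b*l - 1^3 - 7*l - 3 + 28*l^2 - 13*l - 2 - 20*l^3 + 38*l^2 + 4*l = 4*b^2 + 5*b - 20*l^3 + l^2*(66 - 82*b) + l*(-8*b^2 + 31*b - 16) - 6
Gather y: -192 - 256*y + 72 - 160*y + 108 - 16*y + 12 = -432*y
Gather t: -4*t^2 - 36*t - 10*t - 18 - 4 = -4*t^2 - 46*t - 22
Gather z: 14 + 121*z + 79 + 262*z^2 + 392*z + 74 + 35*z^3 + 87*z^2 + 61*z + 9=35*z^3 + 349*z^2 + 574*z + 176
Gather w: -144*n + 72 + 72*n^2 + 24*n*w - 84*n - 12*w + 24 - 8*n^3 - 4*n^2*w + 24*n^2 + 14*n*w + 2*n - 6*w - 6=-8*n^3 + 96*n^2 - 226*n + w*(-4*n^2 + 38*n - 18) + 90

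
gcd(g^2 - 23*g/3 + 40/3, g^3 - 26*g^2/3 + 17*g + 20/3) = g - 5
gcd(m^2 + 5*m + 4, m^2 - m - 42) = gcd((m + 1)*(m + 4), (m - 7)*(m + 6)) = 1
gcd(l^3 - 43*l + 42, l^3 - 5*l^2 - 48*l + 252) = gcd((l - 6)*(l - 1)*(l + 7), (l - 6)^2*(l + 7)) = l^2 + l - 42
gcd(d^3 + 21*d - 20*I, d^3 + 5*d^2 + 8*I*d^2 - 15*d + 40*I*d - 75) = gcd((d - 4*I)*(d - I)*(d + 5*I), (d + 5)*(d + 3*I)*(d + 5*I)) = d + 5*I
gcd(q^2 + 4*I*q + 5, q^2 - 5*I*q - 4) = q - I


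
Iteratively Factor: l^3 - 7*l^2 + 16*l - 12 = (l - 2)*(l^2 - 5*l + 6) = (l - 3)*(l - 2)*(l - 2)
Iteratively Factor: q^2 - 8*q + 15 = (q - 3)*(q - 5)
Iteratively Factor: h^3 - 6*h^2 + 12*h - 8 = (h - 2)*(h^2 - 4*h + 4) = (h - 2)^2*(h - 2)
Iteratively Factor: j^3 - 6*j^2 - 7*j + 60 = (j - 5)*(j^2 - j - 12) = (j - 5)*(j - 4)*(j + 3)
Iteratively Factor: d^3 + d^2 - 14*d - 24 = (d + 2)*(d^2 - d - 12) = (d + 2)*(d + 3)*(d - 4)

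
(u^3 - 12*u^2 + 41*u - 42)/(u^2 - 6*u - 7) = (u^2 - 5*u + 6)/(u + 1)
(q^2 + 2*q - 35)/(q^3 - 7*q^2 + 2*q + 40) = (q + 7)/(q^2 - 2*q - 8)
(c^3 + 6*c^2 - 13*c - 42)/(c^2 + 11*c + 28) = (c^2 - c - 6)/(c + 4)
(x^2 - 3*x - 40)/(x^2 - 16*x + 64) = (x + 5)/(x - 8)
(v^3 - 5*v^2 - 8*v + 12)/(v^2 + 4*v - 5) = (v^2 - 4*v - 12)/(v + 5)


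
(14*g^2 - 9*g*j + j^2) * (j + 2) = 14*g^2*j + 28*g^2 - 9*g*j^2 - 18*g*j + j^3 + 2*j^2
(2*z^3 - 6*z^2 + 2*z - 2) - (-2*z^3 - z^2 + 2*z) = 4*z^3 - 5*z^2 - 2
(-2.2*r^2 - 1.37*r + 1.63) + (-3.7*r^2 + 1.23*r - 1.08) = -5.9*r^2 - 0.14*r + 0.55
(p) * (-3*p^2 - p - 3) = -3*p^3 - p^2 - 3*p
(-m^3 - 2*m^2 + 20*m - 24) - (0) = -m^3 - 2*m^2 + 20*m - 24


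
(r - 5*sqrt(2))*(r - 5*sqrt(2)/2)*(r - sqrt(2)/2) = r^3 - 8*sqrt(2)*r^2 + 65*r/2 - 25*sqrt(2)/2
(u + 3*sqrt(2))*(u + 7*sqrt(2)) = u^2 + 10*sqrt(2)*u + 42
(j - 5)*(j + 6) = j^2 + j - 30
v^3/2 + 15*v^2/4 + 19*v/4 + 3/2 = (v/2 + 1/2)*(v + 1/2)*(v + 6)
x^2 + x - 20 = (x - 4)*(x + 5)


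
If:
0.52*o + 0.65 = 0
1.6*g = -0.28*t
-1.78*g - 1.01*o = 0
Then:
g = 0.71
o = -1.25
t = -4.05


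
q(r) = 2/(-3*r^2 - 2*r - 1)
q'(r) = 2*(6*r + 2)/(-3*r^2 - 2*r - 1)^2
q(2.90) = -0.06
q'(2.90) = 0.04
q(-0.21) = -2.81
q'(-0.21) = 2.92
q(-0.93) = -1.15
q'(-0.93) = -2.38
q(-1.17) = -0.72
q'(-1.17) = -1.31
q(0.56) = -0.65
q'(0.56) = 1.14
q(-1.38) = -0.51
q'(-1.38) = -0.80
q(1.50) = -0.19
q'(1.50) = 0.19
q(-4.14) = -0.05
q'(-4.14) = -0.02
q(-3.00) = -0.09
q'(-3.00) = -0.07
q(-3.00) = -0.09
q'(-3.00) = -0.07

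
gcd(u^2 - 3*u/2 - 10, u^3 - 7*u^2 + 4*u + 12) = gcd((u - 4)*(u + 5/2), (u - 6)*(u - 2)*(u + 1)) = 1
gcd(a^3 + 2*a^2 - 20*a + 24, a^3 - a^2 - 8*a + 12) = a^2 - 4*a + 4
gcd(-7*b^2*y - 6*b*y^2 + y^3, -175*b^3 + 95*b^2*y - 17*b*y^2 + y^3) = -7*b + y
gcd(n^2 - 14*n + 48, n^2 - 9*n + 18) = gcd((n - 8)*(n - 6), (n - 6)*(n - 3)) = n - 6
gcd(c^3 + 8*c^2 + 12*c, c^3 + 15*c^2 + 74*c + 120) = c + 6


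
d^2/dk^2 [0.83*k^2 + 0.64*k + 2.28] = 1.66000000000000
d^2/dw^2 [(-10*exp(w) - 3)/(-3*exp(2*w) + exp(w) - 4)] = (90*exp(4*w) + 138*exp(3*w) - 747*exp(2*w) - 101*exp(w) + 172)*exp(w)/(27*exp(6*w) - 27*exp(5*w) + 117*exp(4*w) - 73*exp(3*w) + 156*exp(2*w) - 48*exp(w) + 64)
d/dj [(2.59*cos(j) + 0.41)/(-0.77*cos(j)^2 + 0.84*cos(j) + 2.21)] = (1.9943*sin(j)^2 - 0.6314*cos(j) - 7.3738)*sin(j)/(-0.77*cos(j)^2 + 0.84*cos(j) + 2.21)^2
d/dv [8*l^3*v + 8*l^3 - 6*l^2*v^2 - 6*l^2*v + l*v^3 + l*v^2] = l*(8*l^2 - 12*l*v - 6*l + 3*v^2 + 2*v)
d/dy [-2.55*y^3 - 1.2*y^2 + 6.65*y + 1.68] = -7.65*y^2 - 2.4*y + 6.65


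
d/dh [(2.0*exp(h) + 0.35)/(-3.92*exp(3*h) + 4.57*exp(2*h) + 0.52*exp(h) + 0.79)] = (15.68*exp(3*h) - 5.024*exp(2*h) - 3.199*exp(h) + 1.398)*exp(h)/(15.3664*exp(6*h) - 35.8288*exp(5*h) + 16.8081*exp(4*h) - 1.4408*exp(3*h) + 7.491*exp(2*h) + 0.8216*exp(h) + 0.6241)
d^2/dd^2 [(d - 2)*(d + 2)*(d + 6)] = 6*d + 12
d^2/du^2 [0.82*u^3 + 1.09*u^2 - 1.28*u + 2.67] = 4.92*u + 2.18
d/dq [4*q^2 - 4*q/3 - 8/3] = 8*q - 4/3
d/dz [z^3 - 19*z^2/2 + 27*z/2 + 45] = 3*z^2 - 19*z + 27/2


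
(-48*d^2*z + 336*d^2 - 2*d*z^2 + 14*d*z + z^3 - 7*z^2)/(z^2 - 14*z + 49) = (-48*d^2 - 2*d*z + z^2)/(z - 7)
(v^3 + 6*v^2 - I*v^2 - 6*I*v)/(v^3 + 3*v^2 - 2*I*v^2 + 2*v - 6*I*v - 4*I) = v*(v^2 + v*(6 - I) - 6*I)/(v^3 + v^2*(3 - 2*I) + 2*v*(1 - 3*I) - 4*I)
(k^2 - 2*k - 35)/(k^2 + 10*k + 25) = (k - 7)/(k + 5)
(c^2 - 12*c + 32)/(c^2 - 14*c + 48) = (c - 4)/(c - 6)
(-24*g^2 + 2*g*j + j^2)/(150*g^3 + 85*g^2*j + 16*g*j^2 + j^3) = (-4*g + j)/(25*g^2 + 10*g*j + j^2)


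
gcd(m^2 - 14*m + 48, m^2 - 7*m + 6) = m - 6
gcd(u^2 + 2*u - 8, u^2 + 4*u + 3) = 1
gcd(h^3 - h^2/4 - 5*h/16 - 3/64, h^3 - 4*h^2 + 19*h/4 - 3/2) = 1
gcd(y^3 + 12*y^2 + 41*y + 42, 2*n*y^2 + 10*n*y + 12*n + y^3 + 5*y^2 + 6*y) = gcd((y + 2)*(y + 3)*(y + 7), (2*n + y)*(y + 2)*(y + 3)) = y^2 + 5*y + 6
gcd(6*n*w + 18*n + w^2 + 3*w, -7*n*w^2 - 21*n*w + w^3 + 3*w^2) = w + 3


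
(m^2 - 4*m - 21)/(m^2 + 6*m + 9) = (m - 7)/(m + 3)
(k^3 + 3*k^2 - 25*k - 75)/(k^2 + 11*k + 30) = (k^2 - 2*k - 15)/(k + 6)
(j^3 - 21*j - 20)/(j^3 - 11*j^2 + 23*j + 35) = (j + 4)/(j - 7)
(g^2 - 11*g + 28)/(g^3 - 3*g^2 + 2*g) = (g^2 - 11*g + 28)/(g*(g^2 - 3*g + 2))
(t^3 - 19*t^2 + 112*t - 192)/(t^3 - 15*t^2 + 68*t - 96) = (t - 8)/(t - 4)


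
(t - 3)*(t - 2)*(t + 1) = t^3 - 4*t^2 + t + 6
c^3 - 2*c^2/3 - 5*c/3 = c*(c - 5/3)*(c + 1)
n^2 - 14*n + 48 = (n - 8)*(n - 6)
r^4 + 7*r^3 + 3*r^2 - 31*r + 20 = (r - 1)^2*(r + 4)*(r + 5)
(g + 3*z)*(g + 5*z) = g^2 + 8*g*z + 15*z^2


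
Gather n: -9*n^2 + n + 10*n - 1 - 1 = -9*n^2 + 11*n - 2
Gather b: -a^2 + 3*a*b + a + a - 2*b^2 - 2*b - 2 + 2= -a^2 + 2*a - 2*b^2 + b*(3*a - 2)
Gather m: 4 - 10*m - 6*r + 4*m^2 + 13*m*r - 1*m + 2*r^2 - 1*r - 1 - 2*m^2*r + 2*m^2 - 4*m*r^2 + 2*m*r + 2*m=m^2*(6 - 2*r) + m*(-4*r^2 + 15*r - 9) + 2*r^2 - 7*r + 3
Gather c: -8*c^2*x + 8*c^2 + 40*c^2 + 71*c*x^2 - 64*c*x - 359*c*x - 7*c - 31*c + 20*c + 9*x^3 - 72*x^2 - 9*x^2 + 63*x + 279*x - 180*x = c^2*(48 - 8*x) + c*(71*x^2 - 423*x - 18) + 9*x^3 - 81*x^2 + 162*x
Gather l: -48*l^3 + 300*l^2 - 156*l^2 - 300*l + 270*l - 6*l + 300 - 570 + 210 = -48*l^3 + 144*l^2 - 36*l - 60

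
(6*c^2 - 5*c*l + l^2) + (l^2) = 6*c^2 - 5*c*l + 2*l^2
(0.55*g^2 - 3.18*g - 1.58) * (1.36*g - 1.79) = 0.748*g^3 - 5.3093*g^2 + 3.5434*g + 2.8282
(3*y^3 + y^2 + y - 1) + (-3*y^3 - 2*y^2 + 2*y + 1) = -y^2 + 3*y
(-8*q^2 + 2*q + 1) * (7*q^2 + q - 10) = -56*q^4 + 6*q^3 + 89*q^2 - 19*q - 10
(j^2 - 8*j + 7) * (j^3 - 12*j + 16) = j^5 - 8*j^4 - 5*j^3 + 112*j^2 - 212*j + 112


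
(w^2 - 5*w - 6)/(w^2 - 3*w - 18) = (w + 1)/(w + 3)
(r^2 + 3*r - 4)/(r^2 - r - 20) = (r - 1)/(r - 5)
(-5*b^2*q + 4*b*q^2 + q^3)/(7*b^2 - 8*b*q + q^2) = q*(5*b + q)/(-7*b + q)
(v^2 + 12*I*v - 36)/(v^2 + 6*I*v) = (v + 6*I)/v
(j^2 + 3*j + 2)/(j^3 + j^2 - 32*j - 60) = (j + 1)/(j^2 - j - 30)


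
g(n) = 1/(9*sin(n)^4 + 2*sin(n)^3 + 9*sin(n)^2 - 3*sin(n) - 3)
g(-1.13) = 0.09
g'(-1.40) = 0.04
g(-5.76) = -0.69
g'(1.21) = -0.15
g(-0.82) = 0.17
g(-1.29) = 0.07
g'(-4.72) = -0.00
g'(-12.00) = -12.68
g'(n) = (-36*sin(n)^3*cos(n) - 6*sin(n)^2*cos(n) - 18*sin(n)*cos(n) + 3*cos(n))/(9*sin(n)^4 + 2*sin(n)^3 + 9*sin(n)^2 - 3*sin(n) - 3)^2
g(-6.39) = -0.39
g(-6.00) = -0.33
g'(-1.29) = 0.07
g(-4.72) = 0.07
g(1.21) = 0.09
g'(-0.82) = 0.55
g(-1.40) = 0.07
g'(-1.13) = 0.13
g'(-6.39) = 0.73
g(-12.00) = -1.04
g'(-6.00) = -0.34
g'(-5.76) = -4.99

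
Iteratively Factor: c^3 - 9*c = (c + 3)*(c^2 - 3*c) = c*(c + 3)*(c - 3)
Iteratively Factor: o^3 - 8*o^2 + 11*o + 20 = (o - 5)*(o^2 - 3*o - 4) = (o - 5)*(o - 4)*(o + 1)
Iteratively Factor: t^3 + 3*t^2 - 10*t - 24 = (t - 3)*(t^2 + 6*t + 8) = (t - 3)*(t + 4)*(t + 2)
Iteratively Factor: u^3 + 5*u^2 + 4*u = (u + 1)*(u^2 + 4*u) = (u + 1)*(u + 4)*(u)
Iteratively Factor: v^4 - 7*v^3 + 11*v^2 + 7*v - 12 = (v - 1)*(v^3 - 6*v^2 + 5*v + 12) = (v - 4)*(v - 1)*(v^2 - 2*v - 3) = (v - 4)*(v - 3)*(v - 1)*(v + 1)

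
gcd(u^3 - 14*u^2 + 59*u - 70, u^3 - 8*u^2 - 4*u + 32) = u - 2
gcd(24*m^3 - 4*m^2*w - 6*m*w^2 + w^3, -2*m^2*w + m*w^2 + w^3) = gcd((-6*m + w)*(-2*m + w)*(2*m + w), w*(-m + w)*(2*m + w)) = 2*m + w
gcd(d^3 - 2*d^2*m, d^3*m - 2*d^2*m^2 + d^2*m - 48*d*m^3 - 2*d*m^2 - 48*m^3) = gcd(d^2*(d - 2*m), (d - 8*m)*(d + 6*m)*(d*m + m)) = 1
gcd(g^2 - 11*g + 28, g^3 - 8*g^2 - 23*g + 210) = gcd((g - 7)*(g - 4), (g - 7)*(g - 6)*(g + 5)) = g - 7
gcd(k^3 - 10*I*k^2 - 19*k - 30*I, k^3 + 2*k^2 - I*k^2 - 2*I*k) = 1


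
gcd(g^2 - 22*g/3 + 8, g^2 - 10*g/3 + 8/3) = g - 4/3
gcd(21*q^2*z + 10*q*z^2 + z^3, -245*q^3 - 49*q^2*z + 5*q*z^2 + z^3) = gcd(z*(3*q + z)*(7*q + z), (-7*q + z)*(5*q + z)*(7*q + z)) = 7*q + z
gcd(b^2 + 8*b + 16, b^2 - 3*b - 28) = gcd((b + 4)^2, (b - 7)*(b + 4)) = b + 4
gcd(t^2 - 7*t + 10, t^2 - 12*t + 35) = t - 5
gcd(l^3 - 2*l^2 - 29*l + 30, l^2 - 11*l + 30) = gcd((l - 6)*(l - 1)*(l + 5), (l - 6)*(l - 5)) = l - 6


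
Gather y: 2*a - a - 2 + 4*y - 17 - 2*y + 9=a + 2*y - 10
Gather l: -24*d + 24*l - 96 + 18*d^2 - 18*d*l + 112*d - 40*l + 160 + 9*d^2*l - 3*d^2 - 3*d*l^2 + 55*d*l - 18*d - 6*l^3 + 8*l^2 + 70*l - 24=15*d^2 + 70*d - 6*l^3 + l^2*(8 - 3*d) + l*(9*d^2 + 37*d + 54) + 40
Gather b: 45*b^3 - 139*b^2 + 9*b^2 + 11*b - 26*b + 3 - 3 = 45*b^3 - 130*b^2 - 15*b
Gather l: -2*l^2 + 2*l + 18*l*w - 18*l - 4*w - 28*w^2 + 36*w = -2*l^2 + l*(18*w - 16) - 28*w^2 + 32*w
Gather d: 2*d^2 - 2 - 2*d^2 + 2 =0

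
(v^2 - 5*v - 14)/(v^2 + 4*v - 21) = (v^2 - 5*v - 14)/(v^2 + 4*v - 21)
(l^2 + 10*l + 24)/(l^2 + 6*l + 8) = (l + 6)/(l + 2)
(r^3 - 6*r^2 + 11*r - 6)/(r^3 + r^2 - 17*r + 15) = (r - 2)/(r + 5)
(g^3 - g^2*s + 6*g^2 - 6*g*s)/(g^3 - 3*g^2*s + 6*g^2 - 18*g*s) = (-g + s)/(-g + 3*s)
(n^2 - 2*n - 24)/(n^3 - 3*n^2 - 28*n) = (n - 6)/(n*(n - 7))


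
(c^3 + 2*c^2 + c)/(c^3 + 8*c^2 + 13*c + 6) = c/(c + 6)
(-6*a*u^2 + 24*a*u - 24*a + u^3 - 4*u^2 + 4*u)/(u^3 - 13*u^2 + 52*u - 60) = (-6*a*u + 12*a + u^2 - 2*u)/(u^2 - 11*u + 30)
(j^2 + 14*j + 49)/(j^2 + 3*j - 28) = (j + 7)/(j - 4)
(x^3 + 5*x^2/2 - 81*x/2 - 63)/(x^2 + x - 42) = x + 3/2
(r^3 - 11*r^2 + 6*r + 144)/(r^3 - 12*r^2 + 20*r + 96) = (r + 3)/(r + 2)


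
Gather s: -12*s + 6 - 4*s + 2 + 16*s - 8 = 0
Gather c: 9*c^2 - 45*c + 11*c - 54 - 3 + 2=9*c^2 - 34*c - 55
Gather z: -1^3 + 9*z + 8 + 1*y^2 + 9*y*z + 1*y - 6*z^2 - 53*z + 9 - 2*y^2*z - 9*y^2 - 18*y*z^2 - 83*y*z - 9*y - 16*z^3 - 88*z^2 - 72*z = -8*y^2 - 8*y - 16*z^3 + z^2*(-18*y - 94) + z*(-2*y^2 - 74*y - 116) + 16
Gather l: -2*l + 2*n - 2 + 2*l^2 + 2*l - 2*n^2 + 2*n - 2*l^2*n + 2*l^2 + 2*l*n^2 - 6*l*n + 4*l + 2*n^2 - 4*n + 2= l^2*(4 - 2*n) + l*(2*n^2 - 6*n + 4)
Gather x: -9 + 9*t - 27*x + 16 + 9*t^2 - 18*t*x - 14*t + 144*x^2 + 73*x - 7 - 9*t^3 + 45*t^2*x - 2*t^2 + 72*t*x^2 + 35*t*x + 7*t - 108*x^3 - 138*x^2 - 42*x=-9*t^3 + 7*t^2 + 2*t - 108*x^3 + x^2*(72*t + 6) + x*(45*t^2 + 17*t + 4)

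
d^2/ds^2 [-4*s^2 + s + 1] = -8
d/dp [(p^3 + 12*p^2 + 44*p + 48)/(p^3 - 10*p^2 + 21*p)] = 2*(-11*p^4 - 23*p^3 + 274*p^2 + 480*p - 504)/(p^2*(p^4 - 20*p^3 + 142*p^2 - 420*p + 441))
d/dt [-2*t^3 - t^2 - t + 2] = -6*t^2 - 2*t - 1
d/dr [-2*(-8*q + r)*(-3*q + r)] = 22*q - 4*r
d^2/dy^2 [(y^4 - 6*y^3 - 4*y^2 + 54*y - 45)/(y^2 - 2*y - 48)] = 2*(y^6 - 6*y^5 - 132*y^4 + 502*y^3 + 11385*y^2 - 33426*y - 16740)/(y^6 - 6*y^5 - 132*y^4 + 568*y^3 + 6336*y^2 - 13824*y - 110592)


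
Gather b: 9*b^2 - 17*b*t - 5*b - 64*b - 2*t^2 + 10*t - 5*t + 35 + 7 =9*b^2 + b*(-17*t - 69) - 2*t^2 + 5*t + 42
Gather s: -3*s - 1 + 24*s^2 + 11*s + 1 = 24*s^2 + 8*s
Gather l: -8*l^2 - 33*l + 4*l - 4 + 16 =-8*l^2 - 29*l + 12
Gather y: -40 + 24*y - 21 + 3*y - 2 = 27*y - 63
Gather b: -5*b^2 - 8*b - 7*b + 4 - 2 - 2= -5*b^2 - 15*b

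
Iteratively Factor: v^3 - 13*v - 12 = (v + 1)*(v^2 - v - 12) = (v + 1)*(v + 3)*(v - 4)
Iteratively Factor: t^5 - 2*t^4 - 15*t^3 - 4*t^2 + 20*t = (t + 2)*(t^4 - 4*t^3 - 7*t^2 + 10*t) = t*(t + 2)*(t^3 - 4*t^2 - 7*t + 10) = t*(t + 2)^2*(t^2 - 6*t + 5) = t*(t - 5)*(t + 2)^2*(t - 1)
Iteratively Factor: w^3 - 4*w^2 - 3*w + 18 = (w - 3)*(w^2 - w - 6) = (w - 3)^2*(w + 2)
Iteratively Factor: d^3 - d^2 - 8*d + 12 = (d - 2)*(d^2 + d - 6) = (d - 2)*(d + 3)*(d - 2)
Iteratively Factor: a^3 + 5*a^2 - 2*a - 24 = (a + 4)*(a^2 + a - 6) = (a - 2)*(a + 4)*(a + 3)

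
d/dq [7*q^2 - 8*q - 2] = 14*q - 8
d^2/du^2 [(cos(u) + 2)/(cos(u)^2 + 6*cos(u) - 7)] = (-9*(1 - cos(2*u))^2*cos(u)/4 - (1 - cos(2*u))^2/2 - 151*cos(u)/2 - 81*cos(2*u) - 21*cos(3*u) + cos(5*u)/2 + 177)/((cos(u) - 1)^3*(cos(u) + 7)^3)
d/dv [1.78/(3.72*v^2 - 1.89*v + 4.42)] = (3.3642 - 13.2432*v)/(3.72*v^2 - 1.89*v + 4.42)^2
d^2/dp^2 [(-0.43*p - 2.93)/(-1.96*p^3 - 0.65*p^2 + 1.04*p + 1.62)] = (9.911328*p^5 + 138.357576*p^4 + 61.841494*p^3 - 12.02349*p^2 + 46.652676*p + 11.059828)/(7.529536*p^9 + 7.49112*p^8 - 9.501492*p^7 - 26.345311*p^6 - 7.341672*p^5 + 19.869018*p^4 + 20.877328*p^3 - 0.138996*p^2 - 8.188128*p - 4.251528)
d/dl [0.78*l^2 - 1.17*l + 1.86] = 1.56*l - 1.17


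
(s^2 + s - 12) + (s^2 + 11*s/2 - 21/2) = 2*s^2 + 13*s/2 - 45/2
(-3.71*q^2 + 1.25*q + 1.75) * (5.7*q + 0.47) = -21.147*q^3 + 5.3813*q^2 + 10.5625*q + 0.8225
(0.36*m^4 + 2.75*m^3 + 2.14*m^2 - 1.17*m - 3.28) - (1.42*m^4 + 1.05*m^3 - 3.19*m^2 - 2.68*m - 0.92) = -1.06*m^4 + 1.7*m^3 + 5.33*m^2 + 1.51*m - 2.36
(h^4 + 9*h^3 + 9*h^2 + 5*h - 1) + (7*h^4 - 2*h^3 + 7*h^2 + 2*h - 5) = 8*h^4 + 7*h^3 + 16*h^2 + 7*h - 6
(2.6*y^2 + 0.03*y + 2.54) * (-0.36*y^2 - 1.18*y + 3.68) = -0.936*y^4 - 3.0788*y^3 + 8.6182*y^2 - 2.8868*y + 9.3472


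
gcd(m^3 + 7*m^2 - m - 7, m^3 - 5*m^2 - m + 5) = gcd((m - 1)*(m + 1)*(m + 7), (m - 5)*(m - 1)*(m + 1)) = m^2 - 1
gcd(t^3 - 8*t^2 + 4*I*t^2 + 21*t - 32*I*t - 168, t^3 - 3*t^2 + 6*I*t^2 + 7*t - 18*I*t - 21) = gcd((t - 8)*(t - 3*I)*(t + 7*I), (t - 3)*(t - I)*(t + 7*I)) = t + 7*I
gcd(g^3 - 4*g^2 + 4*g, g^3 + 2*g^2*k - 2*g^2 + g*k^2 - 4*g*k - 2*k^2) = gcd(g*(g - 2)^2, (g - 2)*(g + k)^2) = g - 2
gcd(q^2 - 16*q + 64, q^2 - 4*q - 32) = q - 8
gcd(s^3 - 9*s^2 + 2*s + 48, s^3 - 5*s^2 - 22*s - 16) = s^2 - 6*s - 16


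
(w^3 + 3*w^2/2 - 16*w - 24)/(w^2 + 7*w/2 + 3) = (w^2 - 16)/(w + 2)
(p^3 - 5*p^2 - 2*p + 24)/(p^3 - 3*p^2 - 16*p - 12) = (p^2 - 7*p + 12)/(p^2 - 5*p - 6)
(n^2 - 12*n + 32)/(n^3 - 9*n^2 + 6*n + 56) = (n - 8)/(n^2 - 5*n - 14)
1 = 1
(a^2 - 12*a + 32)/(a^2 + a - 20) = (a - 8)/(a + 5)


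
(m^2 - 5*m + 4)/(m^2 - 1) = (m - 4)/(m + 1)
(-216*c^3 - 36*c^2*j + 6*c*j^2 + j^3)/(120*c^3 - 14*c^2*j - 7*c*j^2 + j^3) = (-36*c^2 - 12*c*j - j^2)/(20*c^2 + c*j - j^2)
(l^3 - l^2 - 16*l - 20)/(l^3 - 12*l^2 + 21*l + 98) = (l^2 - 3*l - 10)/(l^2 - 14*l + 49)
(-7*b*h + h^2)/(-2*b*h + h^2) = (7*b - h)/(2*b - h)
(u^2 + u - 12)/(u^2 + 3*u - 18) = (u + 4)/(u + 6)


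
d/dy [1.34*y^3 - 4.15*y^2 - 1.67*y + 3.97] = 4.02*y^2 - 8.3*y - 1.67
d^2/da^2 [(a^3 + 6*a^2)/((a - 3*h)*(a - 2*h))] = 2*h*(19*a^3*h + 30*a^3 - 90*a^2*h^2 - 108*a^2*h + 108*a*h^3 + 216*h^3)/(a^6 - 15*a^5*h + 93*a^4*h^2 - 305*a^3*h^3 + 558*a^2*h^4 - 540*a*h^5 + 216*h^6)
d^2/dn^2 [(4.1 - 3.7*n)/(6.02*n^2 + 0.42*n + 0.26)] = (-(3.7*n - 4.1)*(12.04*n + 0.42)*(24.08*n + 0.84) + (133.644*n - 46.256)*(6.02*n^2 + 0.42*n + 0.26))/(6.02*n^2 + 0.42*n + 0.26)^3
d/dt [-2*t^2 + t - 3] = 1 - 4*t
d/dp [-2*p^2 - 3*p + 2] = -4*p - 3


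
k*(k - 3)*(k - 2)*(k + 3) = k^4 - 2*k^3 - 9*k^2 + 18*k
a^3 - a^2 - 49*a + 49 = (a - 7)*(a - 1)*(a + 7)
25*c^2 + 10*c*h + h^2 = (5*c + h)^2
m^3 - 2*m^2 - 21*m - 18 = (m - 6)*(m + 1)*(m + 3)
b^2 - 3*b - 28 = (b - 7)*(b + 4)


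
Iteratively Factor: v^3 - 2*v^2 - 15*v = (v)*(v^2 - 2*v - 15) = v*(v + 3)*(v - 5)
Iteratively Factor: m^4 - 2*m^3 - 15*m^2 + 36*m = (m + 4)*(m^3 - 6*m^2 + 9*m) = (m - 3)*(m + 4)*(m^2 - 3*m) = (m - 3)^2*(m + 4)*(m)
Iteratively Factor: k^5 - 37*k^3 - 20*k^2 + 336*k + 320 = (k + 4)*(k^4 - 4*k^3 - 21*k^2 + 64*k + 80) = (k + 4)^2*(k^3 - 8*k^2 + 11*k + 20) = (k + 1)*(k + 4)^2*(k^2 - 9*k + 20) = (k - 5)*(k + 1)*(k + 4)^2*(k - 4)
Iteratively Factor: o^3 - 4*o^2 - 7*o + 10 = (o - 5)*(o^2 + o - 2) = (o - 5)*(o - 1)*(o + 2)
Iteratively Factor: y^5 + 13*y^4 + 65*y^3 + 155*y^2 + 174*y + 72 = (y + 4)*(y^4 + 9*y^3 + 29*y^2 + 39*y + 18) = (y + 3)*(y + 4)*(y^3 + 6*y^2 + 11*y + 6) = (y + 2)*(y + 3)*(y + 4)*(y^2 + 4*y + 3) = (y + 2)*(y + 3)^2*(y + 4)*(y + 1)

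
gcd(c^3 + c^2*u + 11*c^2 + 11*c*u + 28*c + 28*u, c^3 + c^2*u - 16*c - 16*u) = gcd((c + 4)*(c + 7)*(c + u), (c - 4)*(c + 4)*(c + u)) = c^2 + c*u + 4*c + 4*u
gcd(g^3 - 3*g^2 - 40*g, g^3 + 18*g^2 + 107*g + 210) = g + 5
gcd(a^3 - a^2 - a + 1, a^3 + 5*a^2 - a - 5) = a^2 - 1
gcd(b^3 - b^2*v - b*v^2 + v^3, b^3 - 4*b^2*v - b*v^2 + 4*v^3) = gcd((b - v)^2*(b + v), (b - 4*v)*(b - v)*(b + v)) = -b^2 + v^2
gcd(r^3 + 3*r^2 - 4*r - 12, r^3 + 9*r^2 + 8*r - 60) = r - 2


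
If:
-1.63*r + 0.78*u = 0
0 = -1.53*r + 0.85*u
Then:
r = 0.00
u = 0.00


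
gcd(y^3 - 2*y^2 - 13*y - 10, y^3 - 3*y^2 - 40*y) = 1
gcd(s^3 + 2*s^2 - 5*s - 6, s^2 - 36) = 1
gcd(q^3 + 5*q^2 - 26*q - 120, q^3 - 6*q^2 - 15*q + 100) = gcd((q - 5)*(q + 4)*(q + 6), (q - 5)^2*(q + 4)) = q^2 - q - 20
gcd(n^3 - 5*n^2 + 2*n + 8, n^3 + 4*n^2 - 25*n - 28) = n^2 - 3*n - 4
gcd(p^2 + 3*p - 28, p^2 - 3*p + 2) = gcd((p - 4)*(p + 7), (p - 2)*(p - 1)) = 1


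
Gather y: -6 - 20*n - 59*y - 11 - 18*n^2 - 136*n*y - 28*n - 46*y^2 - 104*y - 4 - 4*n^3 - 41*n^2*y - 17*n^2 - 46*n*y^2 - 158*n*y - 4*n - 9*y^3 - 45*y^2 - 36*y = -4*n^3 - 35*n^2 - 52*n - 9*y^3 + y^2*(-46*n - 91) + y*(-41*n^2 - 294*n - 199) - 21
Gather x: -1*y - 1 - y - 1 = -2*y - 2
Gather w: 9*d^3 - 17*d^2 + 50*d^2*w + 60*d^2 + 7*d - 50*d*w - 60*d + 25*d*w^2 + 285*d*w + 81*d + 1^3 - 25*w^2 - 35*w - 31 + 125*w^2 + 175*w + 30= 9*d^3 + 43*d^2 + 28*d + w^2*(25*d + 100) + w*(50*d^2 + 235*d + 140)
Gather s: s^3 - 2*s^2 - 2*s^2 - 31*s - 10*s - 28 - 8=s^3 - 4*s^2 - 41*s - 36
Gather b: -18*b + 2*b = -16*b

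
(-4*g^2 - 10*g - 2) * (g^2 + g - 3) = -4*g^4 - 14*g^3 + 28*g + 6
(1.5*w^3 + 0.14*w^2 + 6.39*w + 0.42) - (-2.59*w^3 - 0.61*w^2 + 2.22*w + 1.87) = 4.09*w^3 + 0.75*w^2 + 4.17*w - 1.45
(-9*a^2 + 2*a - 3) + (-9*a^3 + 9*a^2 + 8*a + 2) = -9*a^3 + 10*a - 1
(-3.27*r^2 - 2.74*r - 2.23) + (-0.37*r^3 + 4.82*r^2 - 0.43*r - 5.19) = -0.37*r^3 + 1.55*r^2 - 3.17*r - 7.42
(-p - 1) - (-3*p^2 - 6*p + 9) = 3*p^2 + 5*p - 10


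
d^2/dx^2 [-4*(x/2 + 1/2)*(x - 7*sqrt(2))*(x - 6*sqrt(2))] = -12*x - 4 + 52*sqrt(2)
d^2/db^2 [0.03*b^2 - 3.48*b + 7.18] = 0.0600000000000000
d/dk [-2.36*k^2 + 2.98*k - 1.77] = 2.98 - 4.72*k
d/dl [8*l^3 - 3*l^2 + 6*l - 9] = 24*l^2 - 6*l + 6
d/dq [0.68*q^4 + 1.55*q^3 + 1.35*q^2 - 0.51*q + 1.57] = 2.72*q^3 + 4.65*q^2 + 2.7*q - 0.51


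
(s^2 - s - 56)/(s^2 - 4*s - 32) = (s + 7)/(s + 4)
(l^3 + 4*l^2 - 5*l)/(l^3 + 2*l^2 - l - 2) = l*(l + 5)/(l^2 + 3*l + 2)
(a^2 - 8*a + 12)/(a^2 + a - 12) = (a^2 - 8*a + 12)/(a^2 + a - 12)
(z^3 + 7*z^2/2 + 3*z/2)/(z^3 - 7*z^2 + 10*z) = (2*z^2 + 7*z + 3)/(2*(z^2 - 7*z + 10))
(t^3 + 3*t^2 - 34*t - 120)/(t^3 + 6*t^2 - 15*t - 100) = (t^2 - 2*t - 24)/(t^2 + t - 20)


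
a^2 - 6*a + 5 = (a - 5)*(a - 1)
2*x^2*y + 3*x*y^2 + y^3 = y*(x + y)*(2*x + y)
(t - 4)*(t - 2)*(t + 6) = t^3 - 28*t + 48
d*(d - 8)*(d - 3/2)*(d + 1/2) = d^4 - 9*d^3 + 29*d^2/4 + 6*d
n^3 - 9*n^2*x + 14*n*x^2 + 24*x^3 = (n - 6*x)*(n - 4*x)*(n + x)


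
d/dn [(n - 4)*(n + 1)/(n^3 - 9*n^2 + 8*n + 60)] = (-n^4 + 6*n^3 - 7*n^2 + 48*n - 148)/(n^6 - 18*n^5 + 97*n^4 - 24*n^3 - 1016*n^2 + 960*n + 3600)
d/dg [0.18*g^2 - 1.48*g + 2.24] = 0.36*g - 1.48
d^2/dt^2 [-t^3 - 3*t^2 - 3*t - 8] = -6*t - 6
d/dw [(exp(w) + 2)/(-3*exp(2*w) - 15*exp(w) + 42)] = ((exp(w) + 2)*(2*exp(w) + 5) - exp(2*w) - 5*exp(w) + 14)*exp(w)/(3*(exp(2*w) + 5*exp(w) - 14)^2)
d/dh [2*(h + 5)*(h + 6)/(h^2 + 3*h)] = 4*(-4*h^2 - 30*h - 45)/(h^2*(h^2 + 6*h + 9))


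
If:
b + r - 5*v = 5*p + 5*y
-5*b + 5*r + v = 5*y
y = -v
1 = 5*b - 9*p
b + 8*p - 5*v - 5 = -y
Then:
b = 13/14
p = 17/42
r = 23/21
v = -5/36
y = 5/36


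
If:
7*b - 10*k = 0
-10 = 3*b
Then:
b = -10/3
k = -7/3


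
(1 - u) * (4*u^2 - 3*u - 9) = -4*u^3 + 7*u^2 + 6*u - 9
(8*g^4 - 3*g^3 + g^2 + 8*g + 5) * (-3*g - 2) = -24*g^5 - 7*g^4 + 3*g^3 - 26*g^2 - 31*g - 10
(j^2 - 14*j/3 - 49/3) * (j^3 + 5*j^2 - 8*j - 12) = j^5 + j^4/3 - 143*j^3/3 - 169*j^2/3 + 560*j/3 + 196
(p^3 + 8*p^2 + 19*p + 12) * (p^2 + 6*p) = p^5 + 14*p^4 + 67*p^3 + 126*p^2 + 72*p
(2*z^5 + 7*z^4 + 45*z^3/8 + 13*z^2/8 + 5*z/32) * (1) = 2*z^5 + 7*z^4 + 45*z^3/8 + 13*z^2/8 + 5*z/32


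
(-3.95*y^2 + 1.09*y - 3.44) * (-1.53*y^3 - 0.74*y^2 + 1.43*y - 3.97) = 6.0435*y^5 + 1.2553*y^4 - 1.1919*y^3 + 19.7858*y^2 - 9.2465*y + 13.6568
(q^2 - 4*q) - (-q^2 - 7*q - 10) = 2*q^2 + 3*q + 10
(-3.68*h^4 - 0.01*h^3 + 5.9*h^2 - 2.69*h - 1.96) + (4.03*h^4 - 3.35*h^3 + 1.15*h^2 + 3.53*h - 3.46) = 0.35*h^4 - 3.36*h^3 + 7.05*h^2 + 0.84*h - 5.42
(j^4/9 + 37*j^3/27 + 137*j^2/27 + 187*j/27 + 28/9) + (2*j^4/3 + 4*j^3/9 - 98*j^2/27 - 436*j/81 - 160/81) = 7*j^4/9 + 49*j^3/27 + 13*j^2/9 + 125*j/81 + 92/81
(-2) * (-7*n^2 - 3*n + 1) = 14*n^2 + 6*n - 2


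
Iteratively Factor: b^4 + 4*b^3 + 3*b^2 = (b)*(b^3 + 4*b^2 + 3*b) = b*(b + 1)*(b^2 + 3*b) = b*(b + 1)*(b + 3)*(b)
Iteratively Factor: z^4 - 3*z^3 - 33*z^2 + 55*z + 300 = (z + 3)*(z^3 - 6*z^2 - 15*z + 100) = (z - 5)*(z + 3)*(z^2 - z - 20) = (z - 5)*(z + 3)*(z + 4)*(z - 5)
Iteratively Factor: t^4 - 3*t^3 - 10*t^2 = (t)*(t^3 - 3*t^2 - 10*t) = t*(t - 5)*(t^2 + 2*t) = t*(t - 5)*(t + 2)*(t)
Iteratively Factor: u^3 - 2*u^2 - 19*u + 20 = (u - 5)*(u^2 + 3*u - 4) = (u - 5)*(u - 1)*(u + 4)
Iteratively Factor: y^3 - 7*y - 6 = (y + 2)*(y^2 - 2*y - 3) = (y + 1)*(y + 2)*(y - 3)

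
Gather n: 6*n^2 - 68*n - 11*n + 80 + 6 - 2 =6*n^2 - 79*n + 84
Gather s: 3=3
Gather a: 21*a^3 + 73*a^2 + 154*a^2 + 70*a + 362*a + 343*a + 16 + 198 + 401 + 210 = 21*a^3 + 227*a^2 + 775*a + 825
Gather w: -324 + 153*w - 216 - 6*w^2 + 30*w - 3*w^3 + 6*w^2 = -3*w^3 + 183*w - 540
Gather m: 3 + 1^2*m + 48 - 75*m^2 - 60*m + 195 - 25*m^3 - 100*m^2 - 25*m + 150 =-25*m^3 - 175*m^2 - 84*m + 396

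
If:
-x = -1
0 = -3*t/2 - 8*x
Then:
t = -16/3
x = 1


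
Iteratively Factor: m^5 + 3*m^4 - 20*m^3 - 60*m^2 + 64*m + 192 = (m + 4)*(m^4 - m^3 - 16*m^2 + 4*m + 48) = (m - 4)*(m + 4)*(m^3 + 3*m^2 - 4*m - 12) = (m - 4)*(m - 2)*(m + 4)*(m^2 + 5*m + 6) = (m - 4)*(m - 2)*(m + 3)*(m + 4)*(m + 2)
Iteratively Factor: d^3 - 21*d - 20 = (d + 4)*(d^2 - 4*d - 5) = (d + 1)*(d + 4)*(d - 5)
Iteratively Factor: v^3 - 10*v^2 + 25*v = (v)*(v^2 - 10*v + 25) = v*(v - 5)*(v - 5)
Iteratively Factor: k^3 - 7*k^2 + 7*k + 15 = (k + 1)*(k^2 - 8*k + 15) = (k - 5)*(k + 1)*(k - 3)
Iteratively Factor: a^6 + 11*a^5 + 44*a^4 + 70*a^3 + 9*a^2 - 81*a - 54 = (a + 2)*(a^5 + 9*a^4 + 26*a^3 + 18*a^2 - 27*a - 27) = (a + 2)*(a + 3)*(a^4 + 6*a^3 + 8*a^2 - 6*a - 9) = (a + 2)*(a + 3)^2*(a^3 + 3*a^2 - a - 3) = (a - 1)*(a + 2)*(a + 3)^2*(a^2 + 4*a + 3) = (a - 1)*(a + 1)*(a + 2)*(a + 3)^2*(a + 3)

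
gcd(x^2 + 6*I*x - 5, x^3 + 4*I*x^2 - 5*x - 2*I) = x + I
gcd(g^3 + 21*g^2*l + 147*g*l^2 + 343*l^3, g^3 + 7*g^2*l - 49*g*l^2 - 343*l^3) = g^2 + 14*g*l + 49*l^2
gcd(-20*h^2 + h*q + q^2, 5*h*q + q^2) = 5*h + q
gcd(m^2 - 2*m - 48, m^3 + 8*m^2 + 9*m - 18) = m + 6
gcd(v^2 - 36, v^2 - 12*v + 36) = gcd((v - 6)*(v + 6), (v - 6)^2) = v - 6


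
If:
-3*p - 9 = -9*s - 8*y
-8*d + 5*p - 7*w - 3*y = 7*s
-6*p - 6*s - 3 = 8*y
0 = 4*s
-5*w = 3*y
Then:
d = -71/96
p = -4/3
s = 0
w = -3/8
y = 5/8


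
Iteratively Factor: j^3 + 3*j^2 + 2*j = (j)*(j^2 + 3*j + 2) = j*(j + 2)*(j + 1)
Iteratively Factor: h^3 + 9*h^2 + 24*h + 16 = (h + 1)*(h^2 + 8*h + 16) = (h + 1)*(h + 4)*(h + 4)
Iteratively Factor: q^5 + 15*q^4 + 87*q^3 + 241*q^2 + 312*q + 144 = (q + 1)*(q^4 + 14*q^3 + 73*q^2 + 168*q + 144) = (q + 1)*(q + 3)*(q^3 + 11*q^2 + 40*q + 48) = (q + 1)*(q + 3)*(q + 4)*(q^2 + 7*q + 12) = (q + 1)*(q + 3)*(q + 4)^2*(q + 3)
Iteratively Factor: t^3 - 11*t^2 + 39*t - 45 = (t - 3)*(t^2 - 8*t + 15) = (t - 5)*(t - 3)*(t - 3)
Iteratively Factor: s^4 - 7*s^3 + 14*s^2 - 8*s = (s)*(s^3 - 7*s^2 + 14*s - 8) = s*(s - 4)*(s^2 - 3*s + 2) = s*(s - 4)*(s - 1)*(s - 2)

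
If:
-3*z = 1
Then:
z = -1/3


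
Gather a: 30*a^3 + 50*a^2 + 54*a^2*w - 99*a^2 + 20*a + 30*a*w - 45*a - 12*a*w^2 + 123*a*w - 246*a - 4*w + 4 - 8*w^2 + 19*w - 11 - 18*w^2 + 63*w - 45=30*a^3 + a^2*(54*w - 49) + a*(-12*w^2 + 153*w - 271) - 26*w^2 + 78*w - 52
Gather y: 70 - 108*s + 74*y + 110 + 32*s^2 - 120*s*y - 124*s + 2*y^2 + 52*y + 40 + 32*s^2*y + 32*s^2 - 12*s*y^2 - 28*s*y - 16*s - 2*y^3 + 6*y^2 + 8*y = 64*s^2 - 248*s - 2*y^3 + y^2*(8 - 12*s) + y*(32*s^2 - 148*s + 134) + 220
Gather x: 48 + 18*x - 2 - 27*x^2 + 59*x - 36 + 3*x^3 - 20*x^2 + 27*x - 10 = 3*x^3 - 47*x^2 + 104*x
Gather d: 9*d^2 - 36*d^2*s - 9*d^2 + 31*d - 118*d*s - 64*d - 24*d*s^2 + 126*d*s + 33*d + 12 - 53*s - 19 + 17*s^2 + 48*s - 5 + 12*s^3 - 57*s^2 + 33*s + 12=-36*d^2*s + d*(-24*s^2 + 8*s) + 12*s^3 - 40*s^2 + 28*s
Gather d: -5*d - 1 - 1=-5*d - 2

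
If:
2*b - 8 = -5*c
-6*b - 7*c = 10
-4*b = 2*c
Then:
No Solution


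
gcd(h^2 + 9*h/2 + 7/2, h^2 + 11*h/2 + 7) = h + 7/2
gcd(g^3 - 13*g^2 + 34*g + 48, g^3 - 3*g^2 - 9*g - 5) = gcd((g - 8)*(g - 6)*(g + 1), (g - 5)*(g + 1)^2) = g + 1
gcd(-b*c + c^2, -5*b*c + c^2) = c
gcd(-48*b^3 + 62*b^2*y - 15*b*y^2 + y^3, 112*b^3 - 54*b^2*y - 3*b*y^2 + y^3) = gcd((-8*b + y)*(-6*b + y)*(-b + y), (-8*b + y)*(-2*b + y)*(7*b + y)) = -8*b + y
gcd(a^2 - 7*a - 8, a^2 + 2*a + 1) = a + 1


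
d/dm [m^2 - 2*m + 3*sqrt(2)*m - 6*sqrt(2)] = 2*m - 2 + 3*sqrt(2)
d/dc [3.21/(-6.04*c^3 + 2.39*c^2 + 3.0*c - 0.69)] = (58.1652*c^2 - 15.3438*c - 9.63)/(6.04*c^3 - 2.39*c^2 - 3.0*c + 0.69)^2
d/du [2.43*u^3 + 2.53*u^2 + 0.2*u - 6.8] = 7.29*u^2 + 5.06*u + 0.2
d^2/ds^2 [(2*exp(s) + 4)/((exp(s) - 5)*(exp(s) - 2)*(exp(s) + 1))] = 8*(exp(6*s) - 27*exp(4*s) + 47*exp(3*s) + 18*exp(2*s) + 117*exp(s) + 10)*exp(s)/(exp(9*s) - 18*exp(8*s) + 117*exp(7*s) - 294*exp(6*s) - 9*exp(5*s) + 1098*exp(4*s) - 753*exp(3*s) - 1530*exp(2*s) + 900*exp(s) + 1000)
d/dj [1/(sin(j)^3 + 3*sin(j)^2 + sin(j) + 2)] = (-6*sin(j) + 3*cos(j)^2 - 4)*cos(j)/(sin(j)^3 + 3*sin(j)^2 + sin(j) + 2)^2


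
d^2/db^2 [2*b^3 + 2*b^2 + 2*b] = 12*b + 4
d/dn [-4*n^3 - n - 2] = -12*n^2 - 1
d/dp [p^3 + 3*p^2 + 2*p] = 3*p^2 + 6*p + 2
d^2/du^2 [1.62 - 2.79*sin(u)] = 2.79*sin(u)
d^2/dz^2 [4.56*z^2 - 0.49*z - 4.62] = 9.12000000000000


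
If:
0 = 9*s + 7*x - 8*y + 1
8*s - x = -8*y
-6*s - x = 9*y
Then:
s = -17/433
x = -24/433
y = 14/433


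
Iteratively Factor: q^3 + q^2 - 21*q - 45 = (q + 3)*(q^2 - 2*q - 15) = (q - 5)*(q + 3)*(q + 3)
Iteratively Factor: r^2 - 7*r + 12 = (r - 3)*(r - 4)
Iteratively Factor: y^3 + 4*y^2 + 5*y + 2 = (y + 2)*(y^2 + 2*y + 1) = (y + 1)*(y + 2)*(y + 1)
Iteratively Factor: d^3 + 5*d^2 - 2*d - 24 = (d - 2)*(d^2 + 7*d + 12) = (d - 2)*(d + 4)*(d + 3)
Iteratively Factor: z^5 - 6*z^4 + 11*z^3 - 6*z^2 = (z - 3)*(z^4 - 3*z^3 + 2*z^2) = z*(z - 3)*(z^3 - 3*z^2 + 2*z) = z*(z - 3)*(z - 2)*(z^2 - z) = z^2*(z - 3)*(z - 2)*(z - 1)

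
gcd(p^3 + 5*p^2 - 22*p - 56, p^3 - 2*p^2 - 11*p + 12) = p - 4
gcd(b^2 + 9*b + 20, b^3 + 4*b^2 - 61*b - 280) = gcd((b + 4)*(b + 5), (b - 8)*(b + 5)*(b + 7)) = b + 5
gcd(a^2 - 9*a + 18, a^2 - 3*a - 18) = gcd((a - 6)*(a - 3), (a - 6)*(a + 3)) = a - 6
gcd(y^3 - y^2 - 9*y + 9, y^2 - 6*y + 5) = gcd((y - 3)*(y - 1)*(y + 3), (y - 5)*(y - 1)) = y - 1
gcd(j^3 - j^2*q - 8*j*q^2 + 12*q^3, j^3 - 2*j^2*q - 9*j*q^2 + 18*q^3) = -j^2 - j*q + 6*q^2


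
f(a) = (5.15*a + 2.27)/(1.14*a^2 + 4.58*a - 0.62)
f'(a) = (-2.28*a - 4.58)*(5.15*a + 2.27)/(1.14*a^2 + 4.58*a - 0.62)^2 + 5.15/(1.14*a^2 + 4.58*a - 0.62)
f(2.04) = 0.95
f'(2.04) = -0.27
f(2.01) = 0.96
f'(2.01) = -0.27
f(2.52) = 0.84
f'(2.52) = -0.19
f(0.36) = 3.51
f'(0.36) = -11.71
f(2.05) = 0.95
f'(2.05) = -0.27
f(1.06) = 1.40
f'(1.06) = -0.84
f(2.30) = 0.89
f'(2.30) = -0.22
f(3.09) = 0.74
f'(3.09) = -0.14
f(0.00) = -3.66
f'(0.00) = -35.35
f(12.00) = 0.29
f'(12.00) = -0.02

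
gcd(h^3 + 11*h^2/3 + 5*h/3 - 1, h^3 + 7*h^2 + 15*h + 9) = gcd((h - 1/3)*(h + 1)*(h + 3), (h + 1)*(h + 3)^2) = h^2 + 4*h + 3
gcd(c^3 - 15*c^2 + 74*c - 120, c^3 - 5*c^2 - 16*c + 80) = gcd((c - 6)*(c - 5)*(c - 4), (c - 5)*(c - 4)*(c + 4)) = c^2 - 9*c + 20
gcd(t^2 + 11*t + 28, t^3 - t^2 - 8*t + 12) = 1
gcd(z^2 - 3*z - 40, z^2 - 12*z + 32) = z - 8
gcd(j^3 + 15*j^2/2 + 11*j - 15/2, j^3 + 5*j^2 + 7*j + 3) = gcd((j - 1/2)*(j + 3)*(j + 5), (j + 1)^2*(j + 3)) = j + 3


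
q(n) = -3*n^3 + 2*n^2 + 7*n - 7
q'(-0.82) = -2.33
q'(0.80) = 4.44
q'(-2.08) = -40.26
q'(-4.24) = -171.76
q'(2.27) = -30.30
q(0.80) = -1.66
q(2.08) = -10.78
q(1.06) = -0.91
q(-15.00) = 10463.00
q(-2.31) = 24.48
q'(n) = -9*n^2 + 4*n + 7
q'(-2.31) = -50.26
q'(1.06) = 1.13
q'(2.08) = -23.62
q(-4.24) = 227.95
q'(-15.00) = -2078.00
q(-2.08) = 14.09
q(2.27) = -15.90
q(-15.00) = 10463.00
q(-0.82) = -9.74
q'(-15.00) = -2078.00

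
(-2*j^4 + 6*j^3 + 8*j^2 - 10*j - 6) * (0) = 0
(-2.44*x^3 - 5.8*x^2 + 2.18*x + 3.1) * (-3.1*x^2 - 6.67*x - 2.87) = 7.564*x^5 + 34.2548*x^4 + 38.9308*x^3 - 7.5046*x^2 - 26.9336*x - 8.897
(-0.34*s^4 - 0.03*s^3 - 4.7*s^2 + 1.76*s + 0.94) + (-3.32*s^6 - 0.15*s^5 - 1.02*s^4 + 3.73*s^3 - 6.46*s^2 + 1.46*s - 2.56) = -3.32*s^6 - 0.15*s^5 - 1.36*s^4 + 3.7*s^3 - 11.16*s^2 + 3.22*s - 1.62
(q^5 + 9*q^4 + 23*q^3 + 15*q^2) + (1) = q^5 + 9*q^4 + 23*q^3 + 15*q^2 + 1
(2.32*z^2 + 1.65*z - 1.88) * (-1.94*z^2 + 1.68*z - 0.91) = -4.5008*z^4 + 0.6966*z^3 + 4.308*z^2 - 4.6599*z + 1.7108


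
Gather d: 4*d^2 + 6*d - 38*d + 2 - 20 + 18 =4*d^2 - 32*d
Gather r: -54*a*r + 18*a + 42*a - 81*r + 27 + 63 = 60*a + r*(-54*a - 81) + 90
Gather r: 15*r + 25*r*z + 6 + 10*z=r*(25*z + 15) + 10*z + 6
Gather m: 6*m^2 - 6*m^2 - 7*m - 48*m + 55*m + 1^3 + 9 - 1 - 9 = 0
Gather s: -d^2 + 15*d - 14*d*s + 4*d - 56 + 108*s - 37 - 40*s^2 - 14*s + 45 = -d^2 + 19*d - 40*s^2 + s*(94 - 14*d) - 48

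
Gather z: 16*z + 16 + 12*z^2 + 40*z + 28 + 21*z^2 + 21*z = 33*z^2 + 77*z + 44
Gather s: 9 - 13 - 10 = -14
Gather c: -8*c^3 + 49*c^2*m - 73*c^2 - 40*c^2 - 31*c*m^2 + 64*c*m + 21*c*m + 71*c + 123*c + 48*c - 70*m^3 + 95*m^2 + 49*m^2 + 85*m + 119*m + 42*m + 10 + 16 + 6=-8*c^3 + c^2*(49*m - 113) + c*(-31*m^2 + 85*m + 242) - 70*m^3 + 144*m^2 + 246*m + 32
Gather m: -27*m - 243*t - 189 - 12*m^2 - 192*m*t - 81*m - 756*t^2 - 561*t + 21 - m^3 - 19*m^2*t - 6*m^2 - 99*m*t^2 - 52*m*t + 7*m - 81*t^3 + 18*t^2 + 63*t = -m^3 + m^2*(-19*t - 18) + m*(-99*t^2 - 244*t - 101) - 81*t^3 - 738*t^2 - 741*t - 168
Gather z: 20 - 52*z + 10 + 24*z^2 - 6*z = 24*z^2 - 58*z + 30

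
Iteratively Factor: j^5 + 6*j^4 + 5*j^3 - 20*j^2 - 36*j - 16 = (j - 2)*(j^4 + 8*j^3 + 21*j^2 + 22*j + 8) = (j - 2)*(j + 1)*(j^3 + 7*j^2 + 14*j + 8) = (j - 2)*(j + 1)*(j + 2)*(j^2 + 5*j + 4) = (j - 2)*(j + 1)^2*(j + 2)*(j + 4)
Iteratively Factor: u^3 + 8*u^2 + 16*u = (u + 4)*(u^2 + 4*u) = u*(u + 4)*(u + 4)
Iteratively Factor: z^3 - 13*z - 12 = (z + 1)*(z^2 - z - 12) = (z - 4)*(z + 1)*(z + 3)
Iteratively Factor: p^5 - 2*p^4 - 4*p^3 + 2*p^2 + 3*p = (p - 3)*(p^4 + p^3 - p^2 - p) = (p - 3)*(p - 1)*(p^3 + 2*p^2 + p) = (p - 3)*(p - 1)*(p + 1)*(p^2 + p) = p*(p - 3)*(p - 1)*(p + 1)*(p + 1)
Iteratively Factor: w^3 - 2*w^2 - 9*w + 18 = (w + 3)*(w^2 - 5*w + 6) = (w - 2)*(w + 3)*(w - 3)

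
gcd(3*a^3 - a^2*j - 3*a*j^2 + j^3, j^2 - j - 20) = 1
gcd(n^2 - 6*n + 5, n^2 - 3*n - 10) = n - 5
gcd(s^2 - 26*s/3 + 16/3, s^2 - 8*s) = s - 8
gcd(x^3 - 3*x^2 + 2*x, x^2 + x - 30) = 1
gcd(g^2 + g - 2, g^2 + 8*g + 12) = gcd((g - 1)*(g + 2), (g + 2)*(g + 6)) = g + 2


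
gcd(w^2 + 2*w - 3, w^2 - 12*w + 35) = 1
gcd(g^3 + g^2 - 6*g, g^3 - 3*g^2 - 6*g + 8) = 1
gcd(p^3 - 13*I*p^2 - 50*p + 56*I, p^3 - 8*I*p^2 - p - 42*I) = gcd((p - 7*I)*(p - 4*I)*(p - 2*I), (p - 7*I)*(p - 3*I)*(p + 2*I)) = p - 7*I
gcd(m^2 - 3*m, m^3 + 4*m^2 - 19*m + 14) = 1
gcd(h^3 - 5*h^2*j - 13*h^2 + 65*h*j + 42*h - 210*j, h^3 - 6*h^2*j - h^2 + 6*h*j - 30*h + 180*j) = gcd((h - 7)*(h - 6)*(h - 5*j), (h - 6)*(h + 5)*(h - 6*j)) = h - 6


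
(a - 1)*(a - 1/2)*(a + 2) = a^3 + a^2/2 - 5*a/2 + 1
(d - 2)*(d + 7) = d^2 + 5*d - 14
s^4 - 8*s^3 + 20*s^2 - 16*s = s*(s - 4)*(s - 2)^2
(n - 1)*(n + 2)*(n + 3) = n^3 + 4*n^2 + n - 6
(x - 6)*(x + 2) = x^2 - 4*x - 12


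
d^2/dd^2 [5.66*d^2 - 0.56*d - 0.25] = 11.3200000000000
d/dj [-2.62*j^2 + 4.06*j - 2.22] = 4.06 - 5.24*j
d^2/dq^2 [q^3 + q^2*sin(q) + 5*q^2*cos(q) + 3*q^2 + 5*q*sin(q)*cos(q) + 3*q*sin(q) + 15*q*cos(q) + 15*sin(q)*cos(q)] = -q^2*sin(q) - 5*q^2*cos(q) - 23*q*sin(q) - 10*q*sin(2*q) - 11*q*cos(q) + 6*q - 28*sin(q) - 30*sin(2*q) + 16*cos(q) + 10*cos(2*q) + 6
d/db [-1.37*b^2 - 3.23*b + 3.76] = -2.74*b - 3.23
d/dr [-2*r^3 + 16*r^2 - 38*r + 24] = -6*r^2 + 32*r - 38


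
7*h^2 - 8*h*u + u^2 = (-7*h + u)*(-h + u)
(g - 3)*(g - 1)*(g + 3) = g^3 - g^2 - 9*g + 9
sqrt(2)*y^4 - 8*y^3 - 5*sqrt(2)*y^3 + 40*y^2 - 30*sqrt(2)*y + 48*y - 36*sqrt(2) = (y - 6)*(y - 3*sqrt(2))*(y - sqrt(2))*(sqrt(2)*y + sqrt(2))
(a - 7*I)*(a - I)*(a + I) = a^3 - 7*I*a^2 + a - 7*I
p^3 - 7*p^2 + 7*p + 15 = (p - 5)*(p - 3)*(p + 1)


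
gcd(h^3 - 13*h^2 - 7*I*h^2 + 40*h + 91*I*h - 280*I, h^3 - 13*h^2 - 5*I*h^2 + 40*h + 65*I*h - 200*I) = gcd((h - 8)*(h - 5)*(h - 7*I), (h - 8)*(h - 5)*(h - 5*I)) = h^2 - 13*h + 40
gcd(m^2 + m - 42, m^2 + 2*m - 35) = m + 7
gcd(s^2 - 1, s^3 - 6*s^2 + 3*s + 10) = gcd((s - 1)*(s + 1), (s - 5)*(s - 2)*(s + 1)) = s + 1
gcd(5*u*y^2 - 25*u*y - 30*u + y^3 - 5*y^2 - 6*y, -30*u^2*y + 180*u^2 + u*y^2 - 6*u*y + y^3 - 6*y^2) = y - 6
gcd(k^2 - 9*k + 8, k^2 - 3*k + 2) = k - 1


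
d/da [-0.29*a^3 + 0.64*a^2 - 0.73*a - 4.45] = -0.87*a^2 + 1.28*a - 0.73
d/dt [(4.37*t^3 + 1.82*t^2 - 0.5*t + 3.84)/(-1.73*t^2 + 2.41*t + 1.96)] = (-7.5601*t^4 + 21.0634*t^3 + 29.2168*t^2 + 20.4208*t - 10.2344)/(2.9929*t^4 - 8.3386*t^3 - 0.9735*t^2 + 9.4472*t + 3.8416)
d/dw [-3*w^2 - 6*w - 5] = -6*w - 6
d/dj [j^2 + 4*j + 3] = 2*j + 4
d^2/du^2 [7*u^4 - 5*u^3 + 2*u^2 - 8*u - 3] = 84*u^2 - 30*u + 4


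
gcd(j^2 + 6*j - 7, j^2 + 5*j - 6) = j - 1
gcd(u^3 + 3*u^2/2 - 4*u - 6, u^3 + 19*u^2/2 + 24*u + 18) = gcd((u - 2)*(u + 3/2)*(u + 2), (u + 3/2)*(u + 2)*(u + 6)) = u^2 + 7*u/2 + 3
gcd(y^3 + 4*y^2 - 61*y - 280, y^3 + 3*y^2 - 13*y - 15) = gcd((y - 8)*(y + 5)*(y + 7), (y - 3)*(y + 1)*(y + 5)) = y + 5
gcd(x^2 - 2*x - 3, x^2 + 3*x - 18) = x - 3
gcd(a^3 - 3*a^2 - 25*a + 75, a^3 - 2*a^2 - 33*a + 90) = a^2 - 8*a + 15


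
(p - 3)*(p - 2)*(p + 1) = p^3 - 4*p^2 + p + 6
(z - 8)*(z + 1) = z^2 - 7*z - 8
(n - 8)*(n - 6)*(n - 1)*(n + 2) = n^4 - 13*n^3 + 32*n^2 + 76*n - 96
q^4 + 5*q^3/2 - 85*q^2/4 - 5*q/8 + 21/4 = (q - 7/2)*(q - 1/2)*(q + 1/2)*(q + 6)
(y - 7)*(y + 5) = y^2 - 2*y - 35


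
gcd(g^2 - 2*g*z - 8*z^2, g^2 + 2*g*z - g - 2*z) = g + 2*z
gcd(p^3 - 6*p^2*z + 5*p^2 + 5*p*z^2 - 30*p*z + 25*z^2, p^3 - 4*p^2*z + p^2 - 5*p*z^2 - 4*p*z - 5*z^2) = -p + 5*z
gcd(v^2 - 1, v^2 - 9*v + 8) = v - 1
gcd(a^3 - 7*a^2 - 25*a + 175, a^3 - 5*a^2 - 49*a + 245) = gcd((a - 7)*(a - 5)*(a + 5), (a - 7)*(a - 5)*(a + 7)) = a^2 - 12*a + 35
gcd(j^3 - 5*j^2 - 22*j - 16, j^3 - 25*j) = 1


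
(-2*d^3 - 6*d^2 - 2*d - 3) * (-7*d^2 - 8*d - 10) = 14*d^5 + 58*d^4 + 82*d^3 + 97*d^2 + 44*d + 30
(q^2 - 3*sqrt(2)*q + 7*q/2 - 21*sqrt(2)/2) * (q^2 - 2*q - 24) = q^4 - 3*sqrt(2)*q^3 + 3*q^3/2 - 31*q^2 - 9*sqrt(2)*q^2/2 - 84*q + 93*sqrt(2)*q + 252*sqrt(2)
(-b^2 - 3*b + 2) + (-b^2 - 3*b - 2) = -2*b^2 - 6*b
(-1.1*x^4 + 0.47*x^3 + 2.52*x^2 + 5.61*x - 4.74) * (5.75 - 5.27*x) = 5.797*x^5 - 8.8019*x^4 - 10.5779*x^3 - 15.0747*x^2 + 57.2373*x - 27.255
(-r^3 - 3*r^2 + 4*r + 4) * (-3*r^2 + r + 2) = 3*r^5 + 8*r^4 - 17*r^3 - 14*r^2 + 12*r + 8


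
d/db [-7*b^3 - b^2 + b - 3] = -21*b^2 - 2*b + 1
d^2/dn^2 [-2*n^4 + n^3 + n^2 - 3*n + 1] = -24*n^2 + 6*n + 2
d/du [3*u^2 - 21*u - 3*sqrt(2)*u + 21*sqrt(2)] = 6*u - 21 - 3*sqrt(2)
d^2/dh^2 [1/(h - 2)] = 2/(h - 2)^3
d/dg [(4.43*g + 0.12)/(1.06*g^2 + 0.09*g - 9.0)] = (4.6958*g^2 + 0.3987*g - (2.12*g + 0.09)*(4.43*g + 0.12) - 39.87)/(1.06*g^2 + 0.09*g - 9.0)^2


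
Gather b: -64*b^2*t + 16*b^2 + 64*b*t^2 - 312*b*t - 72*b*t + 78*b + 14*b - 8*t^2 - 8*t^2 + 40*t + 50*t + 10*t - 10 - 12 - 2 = b^2*(16 - 64*t) + b*(64*t^2 - 384*t + 92) - 16*t^2 + 100*t - 24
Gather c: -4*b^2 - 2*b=-4*b^2 - 2*b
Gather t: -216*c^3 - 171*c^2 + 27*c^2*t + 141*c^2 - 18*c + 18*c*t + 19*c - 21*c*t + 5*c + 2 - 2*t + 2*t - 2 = -216*c^3 - 30*c^2 + 6*c + t*(27*c^2 - 3*c)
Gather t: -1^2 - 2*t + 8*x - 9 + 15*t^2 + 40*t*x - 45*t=15*t^2 + t*(40*x - 47) + 8*x - 10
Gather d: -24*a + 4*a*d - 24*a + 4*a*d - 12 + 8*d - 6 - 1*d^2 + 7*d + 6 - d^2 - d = -48*a - 2*d^2 + d*(8*a + 14) - 12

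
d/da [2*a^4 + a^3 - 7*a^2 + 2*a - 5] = 8*a^3 + 3*a^2 - 14*a + 2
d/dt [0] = 0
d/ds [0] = 0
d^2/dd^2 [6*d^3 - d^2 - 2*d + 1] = 36*d - 2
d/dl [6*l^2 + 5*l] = 12*l + 5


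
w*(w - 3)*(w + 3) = w^3 - 9*w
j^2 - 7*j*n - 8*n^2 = (j - 8*n)*(j + n)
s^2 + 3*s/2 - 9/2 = (s - 3/2)*(s + 3)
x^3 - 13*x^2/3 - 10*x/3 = x*(x - 5)*(x + 2/3)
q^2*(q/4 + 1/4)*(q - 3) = q^4/4 - q^3/2 - 3*q^2/4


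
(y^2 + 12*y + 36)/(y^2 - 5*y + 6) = (y^2 + 12*y + 36)/(y^2 - 5*y + 6)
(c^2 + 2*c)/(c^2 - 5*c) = (c + 2)/(c - 5)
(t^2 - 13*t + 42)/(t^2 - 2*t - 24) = (t - 7)/(t + 4)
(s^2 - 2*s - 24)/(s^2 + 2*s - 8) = (s - 6)/(s - 2)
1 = 1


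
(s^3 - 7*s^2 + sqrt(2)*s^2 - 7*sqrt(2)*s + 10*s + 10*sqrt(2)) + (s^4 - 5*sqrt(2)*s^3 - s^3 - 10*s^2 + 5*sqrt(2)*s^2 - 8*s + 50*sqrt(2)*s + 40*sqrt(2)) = s^4 - 5*sqrt(2)*s^3 - 17*s^2 + 6*sqrt(2)*s^2 + 2*s + 43*sqrt(2)*s + 50*sqrt(2)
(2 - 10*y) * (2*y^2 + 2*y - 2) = -20*y^3 - 16*y^2 + 24*y - 4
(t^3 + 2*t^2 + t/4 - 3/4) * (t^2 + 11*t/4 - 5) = t^5 + 19*t^4/4 + 3*t^3/4 - 161*t^2/16 - 53*t/16 + 15/4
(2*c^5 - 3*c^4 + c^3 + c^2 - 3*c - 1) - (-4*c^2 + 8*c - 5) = 2*c^5 - 3*c^4 + c^3 + 5*c^2 - 11*c + 4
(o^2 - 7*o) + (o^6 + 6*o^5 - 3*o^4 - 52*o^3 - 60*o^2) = o^6 + 6*o^5 - 3*o^4 - 52*o^3 - 59*o^2 - 7*o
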